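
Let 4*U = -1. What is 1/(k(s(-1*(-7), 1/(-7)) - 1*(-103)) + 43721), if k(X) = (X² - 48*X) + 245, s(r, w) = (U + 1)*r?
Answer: 16/807809 ≈ 1.9807e-5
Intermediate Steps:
U = -¼ (U = (¼)*(-1) = -¼ ≈ -0.25000)
s(r, w) = 3*r/4 (s(r, w) = (-¼ + 1)*r = 3*r/4)
k(X) = 245 + X² - 48*X
1/(k(s(-1*(-7), 1/(-7)) - 1*(-103)) + 43721) = 1/((245 + (3*(-1*(-7))/4 - 1*(-103))² - 48*(3*(-1*(-7))/4 - 1*(-103))) + 43721) = 1/((245 + ((¾)*7 + 103)² - 48*((¾)*7 + 103)) + 43721) = 1/((245 + (21/4 + 103)² - 48*(21/4 + 103)) + 43721) = 1/((245 + (433/4)² - 48*433/4) + 43721) = 1/((245 + 187489/16 - 5196) + 43721) = 1/(108273/16 + 43721) = 1/(807809/16) = 16/807809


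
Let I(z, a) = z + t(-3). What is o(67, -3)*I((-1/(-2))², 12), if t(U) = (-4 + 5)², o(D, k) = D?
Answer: 335/4 ≈ 83.750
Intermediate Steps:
t(U) = 1 (t(U) = 1² = 1)
I(z, a) = 1 + z (I(z, a) = z + 1 = 1 + z)
o(67, -3)*I((-1/(-2))², 12) = 67*(1 + (-1/(-2))²) = 67*(1 + (-1*(-½))²) = 67*(1 + (½)²) = 67*(1 + ¼) = 67*(5/4) = 335/4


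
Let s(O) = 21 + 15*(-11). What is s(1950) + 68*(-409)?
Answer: -27956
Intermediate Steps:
s(O) = -144 (s(O) = 21 - 165 = -144)
s(1950) + 68*(-409) = -144 + 68*(-409) = -144 - 27812 = -27956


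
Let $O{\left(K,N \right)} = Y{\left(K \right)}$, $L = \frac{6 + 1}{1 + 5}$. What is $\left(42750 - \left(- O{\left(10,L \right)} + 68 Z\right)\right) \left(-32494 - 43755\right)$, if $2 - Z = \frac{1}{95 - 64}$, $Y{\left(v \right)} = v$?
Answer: $- \frac{100756343588}{31} \approx -3.2502 \cdot 10^{9}$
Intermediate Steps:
$Z = \frac{61}{31}$ ($Z = 2 - \frac{1}{95 - 64} = 2 - \frac{1}{31} = \frac{61}{31} \approx 1.9677$)
$L = \frac{7}{6} \approx 1.1667$
$O{\left(K,N \right)} = K$
$\left(42750 - \left(- O{\left(10,L \right)} + 68 Z\right)\right) \left(-32494 - 43755\right) = \left(42750 + \left(\left(-68\right) \frac{61}{31} + 10\right)\right) \left(-32494 - 43755\right) = \left(42750 + \left(- \frac{4148}{31} + 10\right)\right) \left(-76249\right) = \left(42750 - \frac{3838}{31}\right) \left(-76249\right) = \frac{1321412}{31} \left(-76249\right) = - \frac{100756343588}{31}$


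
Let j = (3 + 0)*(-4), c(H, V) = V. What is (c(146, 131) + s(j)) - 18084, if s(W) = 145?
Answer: -17808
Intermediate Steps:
j = -12 (j = 3*(-4) = -12)
(c(146, 131) + s(j)) - 18084 = (131 + 145) - 18084 = 276 - 18084 = -17808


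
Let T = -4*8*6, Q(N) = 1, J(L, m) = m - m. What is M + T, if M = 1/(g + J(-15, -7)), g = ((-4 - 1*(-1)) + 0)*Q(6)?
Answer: -577/3 ≈ -192.33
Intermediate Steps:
J(L, m) = 0
g = -3 (g = ((-4 - 1*(-1)) + 0)*1 = ((-4 + 1) + 0)*1 = (-3 + 0)*1 = -3*1 = -3)
T = -192 (T = -32*6 = -192)
M = -⅓ (M = 1/(-3 + 0) = 1/(-3) = -⅓ ≈ -0.33333)
M + T = -⅓ - 192 = -577/3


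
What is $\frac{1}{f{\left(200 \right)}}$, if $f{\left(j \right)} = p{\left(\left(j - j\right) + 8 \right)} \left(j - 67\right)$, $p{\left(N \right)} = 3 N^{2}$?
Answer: $\frac{1}{25536} \approx 3.916 \cdot 10^{-5}$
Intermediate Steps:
$f{\left(j \right)} = -12864 + 192 j$ ($f{\left(j \right)} = 3 \left(\left(j - j\right) + 8\right)^{2} \left(j - 67\right) = 3 \left(0 + 8\right)^{2} \left(-67 + j\right) = 3 \cdot 8^{2} \left(-67 + j\right) = 3 \cdot 64 \left(-67 + j\right) = 192 \left(-67 + j\right) = -12864 + 192 j$)
$\frac{1}{f{\left(200 \right)}} = \frac{1}{-12864 + 192 \cdot 200} = \frac{1}{-12864 + 38400} = \frac{1}{25536}$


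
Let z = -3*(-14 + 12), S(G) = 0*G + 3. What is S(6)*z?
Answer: 18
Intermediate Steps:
S(G) = 3 (S(G) = 0 + 3 = 3)
z = 6 (z = -3*(-2) = 6)
S(6)*z = 3*6 = 18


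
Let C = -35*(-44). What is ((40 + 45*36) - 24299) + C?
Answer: -21099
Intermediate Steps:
C = 1540
((40 + 45*36) - 24299) + C = ((40 + 45*36) - 24299) + 1540 = ((40 + 1620) - 24299) + 1540 = (1660 - 24299) + 1540 = -22639 + 1540 = -21099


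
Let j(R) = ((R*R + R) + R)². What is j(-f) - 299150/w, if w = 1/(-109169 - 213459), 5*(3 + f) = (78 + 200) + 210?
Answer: 60369314437001/625 ≈ 9.6591e+10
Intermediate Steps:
f = 473/5 (f = -3 + ((78 + 200) + 210)/5 = -3 + (278 + 210)/5 = -3 + (⅕)*488 = -3 + 488/5 = 473/5 ≈ 94.600)
w = -1/322628 (w = 1/(-322628) = -1/322628 ≈ -3.0995e-6)
j(R) = (R² + 2*R)² (j(R) = ((R² + R) + R)² = ((R + R²) + R)² = (R² + 2*R)²)
j(-f) - 299150/w = (-1*473/5)²*(2 - 1*473/5)² - 299150/(-1/322628) = (-473/5)²*(2 - 473/5)² - 299150*(-322628) = 223729*(-463/5)²/25 - 1*(-96514166200) = (223729/25)*(214369/25) + 96514166200 = 47960562001/625 + 96514166200 = 60369314437001/625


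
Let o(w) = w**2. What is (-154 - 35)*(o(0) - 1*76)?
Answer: 14364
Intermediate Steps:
(-154 - 35)*(o(0) - 1*76) = (-154 - 35)*(0**2 - 1*76) = -189*(0 - 76) = -189*(-76) = 14364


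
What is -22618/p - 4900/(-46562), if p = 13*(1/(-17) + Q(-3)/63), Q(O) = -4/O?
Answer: 1691872165004/36621013 ≈ 46200.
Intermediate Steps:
p = -1573/3213 (p = 13*(1/(-17) - 4/(-3)/63) = 13*(-1/17 - 4*(-⅓)*(1/63)) = 13*(-1/17 + (4/3)*(1/63)) = 13*(-1/17 + 4/189) = 13*(-121/3213) = -1573/3213 ≈ -0.48957)
-22618/p - 4900/(-46562) = -22618/(-1573/3213) - 4900/(-46562) = -22618*(-3213/1573) - 4900*(-1/46562) = 72671634/1573 + 2450/23281 = 1691872165004/36621013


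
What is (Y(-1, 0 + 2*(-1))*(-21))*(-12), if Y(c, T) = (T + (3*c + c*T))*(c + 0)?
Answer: 756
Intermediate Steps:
Y(c, T) = c*(T + 3*c + T*c) (Y(c, T) = (T + (3*c + T*c))*c = (T + 3*c + T*c)*c = c*(T + 3*c + T*c))
(Y(-1, 0 + 2*(-1))*(-21))*(-12) = (-((0 + 2*(-1)) + 3*(-1) + (0 + 2*(-1))*(-1))*(-21))*(-12) = (-((0 - 2) - 3 + (0 - 2)*(-1))*(-21))*(-12) = (-(-2 - 3 - 2*(-1))*(-21))*(-12) = (-(-2 - 3 + 2)*(-21))*(-12) = (-1*(-3)*(-21))*(-12) = (3*(-21))*(-12) = -63*(-12) = 756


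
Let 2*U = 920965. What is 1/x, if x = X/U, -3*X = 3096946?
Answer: -2762895/6193892 ≈ -0.44607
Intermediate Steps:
X = -3096946/3 (X = -⅓*3096946 = -3096946/3 ≈ -1.0323e+6)
U = 920965/2 (U = (½)*920965 = 920965/2 ≈ 4.6048e+5)
x = -6193892/2762895 (x = -3096946/(3*920965/2) = -3096946/3*2/920965 = -6193892/2762895 ≈ -2.2418)
1/x = 1/(-6193892/2762895) = -2762895/6193892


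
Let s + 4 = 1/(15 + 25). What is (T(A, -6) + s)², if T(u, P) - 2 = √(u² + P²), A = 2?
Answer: 70241/1600 - 79*√10/10 ≈ 18.919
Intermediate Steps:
T(u, P) = 2 + √(P² + u²) (T(u, P) = 2 + √(u² + P²) = 2 + √(P² + u²))
s = -159/40 (s = -4 + 1/(15 + 25) = -4 + 1/40 = -159/40 ≈ -3.9750)
(T(A, -6) + s)² = ((2 + √((-6)² + 2²)) - 159/40)² = ((2 + √(36 + 4)) - 159/40)² = ((2 + √40) - 159/40)² = ((2 + 2*√10) - 159/40)² = (-79/40 + 2*√10)²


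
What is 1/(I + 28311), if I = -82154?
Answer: -1/53843 ≈ -1.8573e-5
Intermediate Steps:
1/(I + 28311) = 1/(-82154 + 28311) = 1/(-53843) = -1/53843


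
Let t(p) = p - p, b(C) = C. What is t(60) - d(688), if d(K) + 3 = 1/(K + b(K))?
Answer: 4127/1376 ≈ 2.9993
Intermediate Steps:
t(p) = 0
d(K) = -3 + 1/(2*K) (d(K) = -3 + 1/(K + K) = -3 + 1/(2*K))
t(60) - d(688) = 0 - (-3 + (½)/688) = 0 - (-3 + (½)*(1/688)) = 0 - (-3 + 1/1376) = 0 - 1*(-4127/1376) = 0 + 4127/1376 = 4127/1376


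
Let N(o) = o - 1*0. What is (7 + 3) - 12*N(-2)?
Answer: 34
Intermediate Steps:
N(o) = o (N(o) = o + 0 = o)
(7 + 3) - 12*N(-2) = (7 + 3) - 12*(-2) = 10 + 24 = 34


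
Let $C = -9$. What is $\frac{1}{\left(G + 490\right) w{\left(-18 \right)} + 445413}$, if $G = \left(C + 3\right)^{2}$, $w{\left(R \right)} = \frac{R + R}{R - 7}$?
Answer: $\frac{25}{11154261} \approx 2.2413 \cdot 10^{-6}$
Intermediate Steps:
$w{\left(R \right)} = \frac{2 R}{-7 + R}$
$G = 36$ ($G = \left(-9 + 3\right)^{2} = \left(-6\right)^{2} = 36$)
$\frac{1}{\left(G + 490\right) w{\left(-18 \right)} + 445413} = \frac{1}{\left(36 + 490\right) 2 \left(-18\right) \frac{1}{-7 - 18} + 445413} = \frac{1}{526 \cdot 2 \left(-18\right) \frac{1}{-25} + 445413} = \frac{1}{526 \cdot 2 \left(-18\right) \left(- \frac{1}{25}\right) + 445413} = \frac{1}{526 \cdot \frac{36}{25} + 445413} = \frac{1}{\frac{18936}{25} + 445413} = \frac{1}{\frac{11154261}{25}} = \frac{25}{11154261}$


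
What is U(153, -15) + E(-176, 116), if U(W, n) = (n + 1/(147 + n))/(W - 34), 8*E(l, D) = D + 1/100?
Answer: 45161327/3141600 ≈ 14.375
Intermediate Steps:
E(l, D) = 1/800 + D/8 (E(l, D) = (D + 1/100)/8 = (1/100 + D)/8 = 1/800 + D/8)
U(W, n) = (n + 1/(147 + n))/(-34 + W)
U(153, -15) + E(-176, 116) = (1 + (-15)² + 147*(-15))/(-4998 - 34*(-15) + 147*153 + 153*(-15)) + (1/800 + (⅛)*116) = (1 + 225 - 2205)/(-4998 + 510 + 22491 - 2295) + (1/800 + 29/2) = -1979/15708 + 11601/800 = 45161327/3141600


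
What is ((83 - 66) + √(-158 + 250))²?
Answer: 381 + 68*√23 ≈ 707.12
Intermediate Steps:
((83 - 66) + √(-158 + 250))² = (17 + √92)² = (17 + 2*√23)²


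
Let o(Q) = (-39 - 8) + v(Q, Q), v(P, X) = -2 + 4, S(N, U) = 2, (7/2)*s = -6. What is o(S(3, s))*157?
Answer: -7065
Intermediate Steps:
s = -12/7 (s = (2/7)*(-6) = -12/7 ≈ -1.7143)
v(P, X) = 2
o(Q) = -45 (o(Q) = (-39 - 8) + 2 = -47 + 2 = -45)
o(S(3, s))*157 = -45*157 = -7065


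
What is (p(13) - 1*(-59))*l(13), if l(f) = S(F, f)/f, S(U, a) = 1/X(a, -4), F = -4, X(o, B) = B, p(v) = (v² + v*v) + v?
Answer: -205/26 ≈ -7.8846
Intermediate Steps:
p(v) = v + 2*v² (p(v) = (v² + v²) + v = 2*v² + v = v + 2*v²)
S(U, a) = -¼ (S(U, a) = 1/(-4) = -¼)
l(f) = -1/(4*f)
(p(13) - 1*(-59))*l(13) = (13*(1 + 2*13) - 1*(-59))*(-¼/13) = (13*(1 + 26) + 59)*(-¼*1/13) = (13*27 + 59)*(-1/52) = (351 + 59)*(-1/52) = 410*(-1/52) = -205/26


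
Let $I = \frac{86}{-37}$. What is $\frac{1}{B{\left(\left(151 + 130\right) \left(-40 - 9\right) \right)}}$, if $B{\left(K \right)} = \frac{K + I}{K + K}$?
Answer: $\frac{1018906}{509539} \approx 1.9997$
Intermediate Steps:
$I = - \frac{86}{37}$ ($I = 86 \left(- \frac{1}{37}\right) = - \frac{86}{37} \approx -2.3243$)
$B{\left(K \right)} = \frac{- \frac{86}{37} + K}{2 K}$ ($B{\left(K \right)} = \frac{K - \frac{86}{37}}{K + K} = \frac{- \frac{86}{37} + K}{2 K}$)
$\frac{1}{B{\left(\left(151 + 130\right) \left(-40 - 9\right) \right)}} = \frac{1}{\frac{1}{74} \frac{1}{\left(151 + 130\right) \left(-40 - 9\right)} \left(-86 + 37 \left(151 + 130\right) \left(-40 - 9\right)\right)} = \frac{1}{\frac{1}{74} \frac{1}{281 \left(-49\right)} \left(-86 + 37 \cdot 281 \left(-49\right)\right)} = \frac{1}{\frac{1}{74} \frac{1}{-13769} \left(-86 + 37 \left(-13769\right)\right)} = \frac{1}{\frac{1}{74} \left(- \frac{1}{13769}\right) \left(-86 - 509453\right)} = \frac{1}{\frac{1}{74} \left(- \frac{1}{13769}\right) \left(-509539\right)} = \frac{1}{\frac{509539}{1018906}} = \frac{1018906}{509539}$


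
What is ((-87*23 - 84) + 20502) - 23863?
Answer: -5446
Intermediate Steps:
((-87*23 - 84) + 20502) - 23863 = ((-2001 - 84) + 20502) - 23863 = (-2085 + 20502) - 23863 = 18417 - 23863 = -5446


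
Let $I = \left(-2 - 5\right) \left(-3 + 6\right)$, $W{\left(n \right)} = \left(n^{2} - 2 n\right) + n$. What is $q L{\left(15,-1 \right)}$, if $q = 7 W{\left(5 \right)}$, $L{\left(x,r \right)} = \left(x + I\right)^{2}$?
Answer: $5040$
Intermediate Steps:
$W{\left(n \right)} = n^{2} - n$
$I = -21$ ($I = \left(-7\right) 3 = -21$)
$L{\left(x,r \right)} = \left(-21 + x\right)^{2}$ ($L{\left(x,r \right)} = \left(x - 21\right)^{2} = \left(-21 + x\right)^{2}$)
$q = 140$ ($q = 7 \cdot 5 \left(-1 + 5\right) = 7 \cdot 5 \cdot 4 = 7 \cdot 20 = 140$)
$q L{\left(15,-1 \right)} = 140 \left(-21 + 15\right)^{2} = 140 \left(-6\right)^{2} = 140 \cdot 36 = 5040$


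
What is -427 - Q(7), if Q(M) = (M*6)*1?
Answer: -469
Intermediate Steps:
Q(M) = 6*M (Q(M) = (6*M)*1 = 6*M)
-427 - Q(7) = -427 - 6*7 = -427 - 1*42 = -427 - 42 = -469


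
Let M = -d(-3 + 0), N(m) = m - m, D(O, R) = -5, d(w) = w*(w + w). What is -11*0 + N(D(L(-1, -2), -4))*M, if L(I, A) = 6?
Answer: 0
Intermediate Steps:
d(w) = 2*w**2 (d(w) = w*(2*w) = 2*w**2)
N(m) = 0
M = -18 (M = -2*(-3 + 0)**2 = -2*(-3)**2 = -2*9 = -1*18 = -18)
-11*0 + N(D(L(-1, -2), -4))*M = -11*0 + 0*(-18) = 0 + 0 = 0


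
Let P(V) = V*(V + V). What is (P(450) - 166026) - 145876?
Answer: 93098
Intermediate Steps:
P(V) = 2*V² (P(V) = V*(2*V) = 2*V²)
(P(450) - 166026) - 145876 = (2*450² - 166026) - 145876 = (2*202500 - 166026) - 145876 = (405000 - 166026) - 145876 = 238974 - 145876 = 93098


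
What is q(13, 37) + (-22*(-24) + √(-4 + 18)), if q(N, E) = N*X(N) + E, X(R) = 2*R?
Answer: 903 + √14 ≈ 906.74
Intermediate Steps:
q(N, E) = E + 2*N² (q(N, E) = N*(2*N) + E = 2*N² + E = E + 2*N²)
q(13, 37) + (-22*(-24) + √(-4 + 18)) = (37 + 2*13²) + (-22*(-24) + √(-4 + 18)) = (37 + 2*169) + (528 + √14) = (37 + 338) + (528 + √14) = 375 + (528 + √14) = 903 + √14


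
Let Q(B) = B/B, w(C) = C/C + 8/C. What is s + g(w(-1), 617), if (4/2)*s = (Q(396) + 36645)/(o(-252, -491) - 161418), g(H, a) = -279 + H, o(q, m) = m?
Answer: -46324297/161909 ≈ -286.11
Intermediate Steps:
w(C) = 1 + 8/C
Q(B) = 1
s = -18323/161909 (s = ((1 + 36645)/(-491 - 161418))/2 = (36646/(-161909))/2 = (36646*(-1/161909))/2 = (1/2)*(-36646/161909) = -18323/161909 ≈ -0.11317)
s + g(w(-1), 617) = -18323/161909 + (-279 + (8 - 1)/(-1)) = -18323/161909 + (-279 - 1*7) = -18323/161909 + (-279 - 7) = -18323/161909 - 286 = -46324297/161909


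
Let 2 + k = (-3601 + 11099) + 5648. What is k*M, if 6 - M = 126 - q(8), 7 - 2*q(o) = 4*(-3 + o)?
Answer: -1662716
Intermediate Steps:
q(o) = 19/2 - 2*o (q(o) = 7/2 - 2*(-3 + o) = 7/2 - (-12 + 4*o)/2 = 7/2 + (6 - 2*o) = 19/2 - 2*o)
M = -253/2 (M = 6 - (126 - (19/2 - 2*8)) = 6 - (126 - (19/2 - 16)) = 6 - (126 - 1*(-13/2)) = 6 - (126 + 13/2) = 6 - 1*265/2 = 6 - 265/2 = -253/2 ≈ -126.50)
k = 13144 (k = -2 + ((-3601 + 11099) + 5648) = -2 + (7498 + 5648) = -2 + 13146 = 13144)
k*M = 13144*(-253/2) = -1662716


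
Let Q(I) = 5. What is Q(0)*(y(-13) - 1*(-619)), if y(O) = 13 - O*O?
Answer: 2315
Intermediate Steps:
y(O) = 13 - O²
Q(0)*(y(-13) - 1*(-619)) = 5*((13 - 1*(-13)²) - 1*(-619)) = 5*((13 - 1*169) + 619) = 5*((13 - 169) + 619) = 5*(-156 + 619) = 5*463 = 2315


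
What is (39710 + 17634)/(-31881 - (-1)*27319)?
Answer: -28672/2281 ≈ -12.570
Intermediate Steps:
(39710 + 17634)/(-31881 - (-1)*27319) = 57344/(-31881 - 1*(-27319)) = 57344/(-31881 + 27319) = 57344/(-4562) = 57344*(-1/4562) = -28672/2281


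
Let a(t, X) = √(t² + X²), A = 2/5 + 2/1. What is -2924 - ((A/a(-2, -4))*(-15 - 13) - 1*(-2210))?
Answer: -5134 + 168*√5/25 ≈ -5119.0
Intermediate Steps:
A = 12/5 (A = 2*(⅕) + 2*1 = ⅖ + 2 = 12/5 ≈ 2.4000)
a(t, X) = √(X² + t²)
-2924 - ((A/a(-2, -4))*(-15 - 13) - 1*(-2210)) = -2924 - ((12/(5*(√((-4)² + (-2)²))))*(-15 - 13) - 1*(-2210)) = -2924 - ((12/(5*(√(16 + 4))))*(-28) + 2210) = -2924 - ((12/(5*(√20)))*(-28) + 2210) = -2924 - ((12/(5*((2*√5))))*(-28) + 2210) = -2924 - ((12*(√5/10)/5)*(-28) + 2210) = -2924 - ((6*√5/25)*(-28) + 2210) = -2924 - (-168*√5/25 + 2210) = -2924 - (2210 - 168*√5/25) = -2924 + (-2210 + 168*√5/25) = -5134 + 168*√5/25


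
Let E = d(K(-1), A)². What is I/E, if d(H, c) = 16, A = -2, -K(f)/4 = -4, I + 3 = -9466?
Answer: -9469/256 ≈ -36.988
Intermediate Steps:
I = -9469 (I = -3 - 9466 = -9469)
K(f) = 16 (K(f) = -4*(-4) = 16)
E = 256 (E = 16² = 256)
I/E = -9469/256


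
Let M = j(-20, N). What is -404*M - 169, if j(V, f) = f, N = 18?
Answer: -7441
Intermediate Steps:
M = 18
-404*M - 169 = -404*18 - 169 = -7272 - 169 = -7441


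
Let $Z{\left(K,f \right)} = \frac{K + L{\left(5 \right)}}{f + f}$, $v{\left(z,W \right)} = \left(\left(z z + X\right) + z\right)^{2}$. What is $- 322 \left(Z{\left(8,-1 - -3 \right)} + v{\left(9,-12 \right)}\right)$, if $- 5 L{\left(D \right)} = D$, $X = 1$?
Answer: $- \frac{5334091}{2} \approx -2.667 \cdot 10^{6}$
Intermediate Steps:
$v{\left(z,W \right)} = \left(1 + z + z^{2}\right)^{2}$ ($v{\left(z,W \right)} = \left(\left(z z + 1\right) + z\right)^{2} = \left(\left(z^{2} + 1\right) + z\right)^{2} = \left(\left(1 + z^{2}\right) + z\right)^{2} = \left(1 + z + z^{2}\right)^{2}$)
$L{\left(D \right)} = - \frac{D}{5}$
$Z{\left(K,f \right)} = \frac{-1 + K}{2 f}$ ($Z{\left(K,f \right)} = \frac{K - 1}{f + f} = \frac{K - 1}{2 f} = \left(-1 + K\right) \frac{1}{2 f} = \frac{-1 + K}{2 f}$)
$- 322 \left(Z{\left(8,-1 - -3 \right)} + v{\left(9,-12 \right)}\right) = - 322 \left(\frac{-1 + 8}{2 \left(-1 - -3\right)} + \left(1 + 9 + 9^{2}\right)^{2}\right) = - 322 \left(\frac{1}{2} \frac{1}{-1 + 3} \cdot 7 + \left(1 + 9 + 81\right)^{2}\right) = - 322 \left(\frac{1}{2} \cdot \frac{1}{2} \cdot 7 + 91^{2}\right) = - 322 \left(\frac{1}{2} \cdot \frac{1}{2} \cdot 7 + 8281\right) = - 322 \left(\frac{7}{4} + 8281\right) = \left(-322\right) \frac{33131}{4} = - \frac{5334091}{2}$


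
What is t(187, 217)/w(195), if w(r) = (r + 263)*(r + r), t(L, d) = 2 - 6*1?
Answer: -1/44655 ≈ -2.2394e-5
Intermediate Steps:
t(L, d) = -4 (t(L, d) = 2 - 6 = -4)
w(r) = 2*r*(263 + r) (w(r) = (263 + r)*(2*r) = 2*r*(263 + r))
t(187, 217)/w(195) = -4*1/(390*(263 + 195)) = -4/(2*195*458) = -4/178620 = -4*1/178620 = -1/44655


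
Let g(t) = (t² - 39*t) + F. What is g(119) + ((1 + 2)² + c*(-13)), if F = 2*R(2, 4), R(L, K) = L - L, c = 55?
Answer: 8814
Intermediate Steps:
R(L, K) = 0
F = 0 (F = 2*0 = 0)
g(t) = t² - 39*t (g(t) = (t² - 39*t) + 0 = t² - 39*t)
g(119) + ((1 + 2)² + c*(-13)) = 119*(-39 + 119) + ((1 + 2)² + 55*(-13)) = 119*80 + (3² - 715) = 9520 + (9 - 715) = 9520 - 706 = 8814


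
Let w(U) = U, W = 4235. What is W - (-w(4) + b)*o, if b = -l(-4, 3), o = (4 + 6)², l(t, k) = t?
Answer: 4235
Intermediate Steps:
o = 100 (o = 10² = 100)
b = 4 (b = -1*(-4) = 4)
W - (-w(4) + b)*o = 4235 - (-1*4 + 4)*100 = 4235 - (-4 + 4)*100 = 4235 - 0*100 = 4235 - 1*0 = 4235 + 0 = 4235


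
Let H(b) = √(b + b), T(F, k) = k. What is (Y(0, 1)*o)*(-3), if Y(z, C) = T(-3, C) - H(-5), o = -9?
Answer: 27 - 27*I*√10 ≈ 27.0 - 85.381*I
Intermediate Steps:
H(b) = √2*√b (H(b) = √(2*b) = √2*√b)
Y(z, C) = C - I*√10 (Y(z, C) = C - √2*√(-5) = C - √2*I*√5 = C - I*√10)
(Y(0, 1)*o)*(-3) = ((1 - I*√10)*(-9))*(-3) = (-9 + 9*I*√10)*(-3) = 27 - 27*I*√10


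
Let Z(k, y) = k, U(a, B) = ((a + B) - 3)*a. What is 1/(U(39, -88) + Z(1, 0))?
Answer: -1/2027 ≈ -0.00049334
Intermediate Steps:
U(a, B) = a*(-3 + B + a) (U(a, B) = ((B + a) - 3)*a = (-3 + B + a)*a = a*(-3 + B + a))
1/(U(39, -88) + Z(1, 0)) = 1/(39*(-3 - 88 + 39) + 1) = 1/(39*(-52) + 1) = 1/(-2028 + 1) = 1/(-2027) = -1/2027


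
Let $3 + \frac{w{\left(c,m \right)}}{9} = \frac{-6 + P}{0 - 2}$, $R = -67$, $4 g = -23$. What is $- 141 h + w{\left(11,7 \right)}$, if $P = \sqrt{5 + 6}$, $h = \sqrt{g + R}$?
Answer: $- \frac{9 \sqrt{11}}{2} - \frac{141 i \sqrt{291}}{2} \approx -14.925 - 1202.6 i$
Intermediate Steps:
$g = - \frac{23}{4}$ ($g = \frac{1}{4} \left(-23\right) = - \frac{23}{4} \approx -5.75$)
$h = \frac{i \sqrt{291}}{2}$ ($h = \sqrt{- \frac{23}{4} - 67} = \sqrt{- \frac{291}{4}} = \frac{i \sqrt{291}}{2} \approx 8.5294 i$)
$P = \sqrt{11} \approx 3.3166$
$w{\left(c,m \right)} = - \frac{9 \sqrt{11}}{2}$ ($w{\left(c,m \right)} = -27 + 9 \frac{-6 + \sqrt{11}}{0 - 2} = -27 + 9 \frac{-6 + \sqrt{11}}{-2} = -27 + 9 \left(-6 + \sqrt{11}\right) \left(- \frac{1}{2}\right) = -27 + 9 \left(3 - \frac{\sqrt{11}}{2}\right) = -27 + \left(27 - \frac{9 \sqrt{11}}{2}\right) = - \frac{9 \sqrt{11}}{2}$)
$- 141 h + w{\left(11,7 \right)} = - 141 \frac{i \sqrt{291}}{2} - \frac{9 \sqrt{11}}{2} = - \frac{141 i \sqrt{291}}{2} - \frac{9 \sqrt{11}}{2} = - \frac{9 \sqrt{11}}{2} - \frac{141 i \sqrt{291}}{2}$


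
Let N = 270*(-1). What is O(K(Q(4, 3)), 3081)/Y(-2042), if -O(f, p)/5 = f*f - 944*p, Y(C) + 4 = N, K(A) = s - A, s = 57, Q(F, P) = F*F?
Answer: -14533915/274 ≈ -53044.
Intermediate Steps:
Q(F, P) = F**2
K(A) = 57 - A
N = -270
Y(C) = -274 (Y(C) = -4 - 270 = -274)
O(f, p) = -5*f**2 + 4720*p (O(f, p) = -5*(f*f - 944*p) = -5*(f**2 - 944*p) = -5*f**2 + 4720*p)
O(K(Q(4, 3)), 3081)/Y(-2042) = (-5*(57 - 1*4**2)**2 + 4720*3081)/(-274) = (-5*(57 - 1*16)**2 + 14542320)*(-1/274) = (-5*(57 - 16)**2 + 14542320)*(-1/274) = (-5*41**2 + 14542320)*(-1/274) = (-5*1681 + 14542320)*(-1/274) = (-8405 + 14542320)*(-1/274) = 14533915*(-1/274) = -14533915/274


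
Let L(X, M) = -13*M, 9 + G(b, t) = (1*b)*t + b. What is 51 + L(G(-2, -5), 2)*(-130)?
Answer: 3431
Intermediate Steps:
G(b, t) = -9 + b + b*t (G(b, t) = -9 + ((1*b)*t + b) = -9 + (b*t + b) = -9 + (b + b*t) = -9 + b + b*t)
51 + L(G(-2, -5), 2)*(-130) = 51 - 13*2*(-130) = 51 - 26*(-130) = 51 + 3380 = 3431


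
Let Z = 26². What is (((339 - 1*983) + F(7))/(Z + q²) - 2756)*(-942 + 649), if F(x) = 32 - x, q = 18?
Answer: 807689367/1000 ≈ 8.0769e+5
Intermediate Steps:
Z = 676
(((339 - 1*983) + F(7))/(Z + q²) - 2756)*(-942 + 649) = (((339 - 1*983) + (32 - 1*7))/(676 + 18²) - 2756)*(-942 + 649) = (((339 - 983) + (32 - 7))/(676 + 324) - 2756)*(-293) = ((-644 + 25)/1000 - 2756)*(-293) = (-619*1/1000 - 2756)*(-293) = (-619/1000 - 2756)*(-293) = -2756619/1000*(-293) = 807689367/1000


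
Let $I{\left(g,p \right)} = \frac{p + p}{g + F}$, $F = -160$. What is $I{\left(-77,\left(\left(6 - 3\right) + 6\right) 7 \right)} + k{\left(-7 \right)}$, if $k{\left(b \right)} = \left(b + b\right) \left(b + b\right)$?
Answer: $\frac{15442}{79} \approx 195.47$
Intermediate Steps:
$I{\left(g,p \right)} = \frac{2 p}{-160 + g}$ ($I{\left(g,p \right)} = \frac{p + p}{g - 160} = \frac{2 p}{-160 + g}$)
$k{\left(b \right)} = 4 b^{2}$ ($k{\left(b \right)} = 2 b 2 b = 4 b^{2}$)
$I{\left(-77,\left(\left(6 - 3\right) + 6\right) 7 \right)} + k{\left(-7 \right)} = \frac{2 \left(\left(6 - 3\right) + 6\right) 7}{-160 - 77} + 4 \left(-7\right)^{2} = \frac{2 \left(3 + 6\right) 7}{-237} + 4 \cdot 49 = 2 \cdot 9 \cdot 7 \left(- \frac{1}{237}\right) + 196 = 2 \cdot 63 \left(- \frac{1}{237}\right) + 196 = - \frac{42}{79} + 196 = \frac{15442}{79}$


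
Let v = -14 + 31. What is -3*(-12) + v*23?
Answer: 427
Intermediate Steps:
v = 17
-3*(-12) + v*23 = -3*(-12) + 17*23 = 36 + 391 = 427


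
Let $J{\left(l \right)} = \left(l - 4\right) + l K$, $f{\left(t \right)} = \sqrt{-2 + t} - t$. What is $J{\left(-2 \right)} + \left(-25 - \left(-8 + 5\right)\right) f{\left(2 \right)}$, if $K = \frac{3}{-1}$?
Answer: $44$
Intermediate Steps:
$K = -3$ ($K = 3 \left(-1\right) = -3$)
$J{\left(l \right)} = -4 - 2 l$ ($J{\left(l \right)} = \left(l - 4\right) + l \left(-3\right) = \left(l - 4\right) - 3 l = \left(-4 + l\right) - 3 l = -4 - 2 l$)
$J{\left(-2 \right)} + \left(-25 - \left(-8 + 5\right)\right) f{\left(2 \right)} = \left(-4 - -4\right) + \left(-25 - \left(-8 + 5\right)\right) \left(\sqrt{-2 + 2} - 2\right) = \left(-4 + 4\right) + \left(-25 - -3\right) \left(\sqrt{0} - 2\right) = 0 + \left(-25 + 3\right) \left(0 - 2\right) = 0 - -44 = 0 + 44 = 44$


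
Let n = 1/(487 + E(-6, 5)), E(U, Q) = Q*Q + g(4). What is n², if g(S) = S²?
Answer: 1/278784 ≈ 3.5870e-6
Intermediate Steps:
E(U, Q) = 16 + Q² (E(U, Q) = Q*Q + 4² = Q² + 16 = 16 + Q²)
n = 1/528 (n = 1/(487 + (16 + 5²)) = 1/(487 + (16 + 25)) = 1/(487 + 41) = 1/528 ≈ 0.0018939)
n² = (1/528)² = 1/278784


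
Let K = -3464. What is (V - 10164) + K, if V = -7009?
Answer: -20637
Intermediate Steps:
(V - 10164) + K = (-7009 - 10164) - 3464 = -17173 - 3464 = -20637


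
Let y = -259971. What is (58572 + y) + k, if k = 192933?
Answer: -8466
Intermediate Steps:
(58572 + y) + k = (58572 - 259971) + 192933 = -201399 + 192933 = -8466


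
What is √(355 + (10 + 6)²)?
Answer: √611 ≈ 24.718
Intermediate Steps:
√(355 + (10 + 6)²) = √(355 + 16²) = √(355 + 256) = √611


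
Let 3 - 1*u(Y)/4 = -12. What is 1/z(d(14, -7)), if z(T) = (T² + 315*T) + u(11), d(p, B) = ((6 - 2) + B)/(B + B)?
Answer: 196/24999 ≈ 0.0078403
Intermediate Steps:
u(Y) = 60 (u(Y) = 12 - 4*(-12) = 12 + 48 = 60)
d(p, B) = (4 + B)/(2*B) (d(p, B) = (4 + B)/((2*B)) = (4 + B)*(1/(2*B)) = (4 + B)/(2*B))
z(T) = 60 + T² + 315*T (z(T) = (T² + 315*T) + 60 = 60 + T² + 315*T)
1/z(d(14, -7)) = 1/(60 + ((½)*(4 - 7)/(-7))² + 315*((½)*(4 - 7)/(-7))) = 1/(60 + ((½)*(-⅐)*(-3))² + 315*((½)*(-⅐)*(-3))) = 1/(60 + (3/14)² + 315*(3/14)) = 1/(60 + 9/196 + 135/2) = 1/(24999/196) = 196/24999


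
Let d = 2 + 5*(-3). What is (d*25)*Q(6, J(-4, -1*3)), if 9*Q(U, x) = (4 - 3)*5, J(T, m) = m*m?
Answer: -1625/9 ≈ -180.56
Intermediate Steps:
J(T, m) = m²
Q(U, x) = 5/9 (Q(U, x) = ((4 - 3)*5)/9 = (1*5)/9 = (⅑)*5 = 5/9)
d = -13 (d = 2 - 15 = -13)
(d*25)*Q(6, J(-4, -1*3)) = -13*25*(5/9) = -325*5/9 = -1625/9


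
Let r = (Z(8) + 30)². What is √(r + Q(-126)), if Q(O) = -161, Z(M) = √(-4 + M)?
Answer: √863 ≈ 29.377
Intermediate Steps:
r = 1024 (r = (√(-4 + 8) + 30)² = (√4 + 30)² = (2 + 30)² = 32² = 1024)
√(r + Q(-126)) = √(1024 - 161) = √863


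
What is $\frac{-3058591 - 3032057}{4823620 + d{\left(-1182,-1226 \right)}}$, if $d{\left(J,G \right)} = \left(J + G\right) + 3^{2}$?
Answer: $- \frac{6090648}{4821221} \approx -1.2633$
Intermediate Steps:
$d{\left(J,G \right)} = 9 + G + J$ ($d{\left(J,G \right)} = \left(G + J\right) + 9 = 9 + G + J$)
$\frac{-3058591 - 3032057}{4823620 + d{\left(-1182,-1226 \right)}} = \frac{-3058591 - 3032057}{4823620 - 2399} = - \frac{6090648}{4823620 - 2399} = - \frac{6090648}{4821221}$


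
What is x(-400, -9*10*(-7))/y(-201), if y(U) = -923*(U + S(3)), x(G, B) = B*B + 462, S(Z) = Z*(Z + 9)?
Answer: 132454/50765 ≈ 2.6092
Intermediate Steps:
S(Z) = Z*(9 + Z)
x(G, B) = 462 + B² (x(G, B) = B² + 462 = 462 + B²)
y(U) = -33228 - 923*U (y(U) = -923*(U + 3*(9 + 3)) = -923*(U + 3*12) = -923*(U + 36) = -923*(36 + U) = -33228 - 923*U)
x(-400, -9*10*(-7))/y(-201) = (462 + (-9*10*(-7))²)/(-33228 - 923*(-201)) = (462 + (-90*(-7))²)/(-33228 + 185523) = (462 + 630²)/152295 = (462 + 396900)*(1/152295) = 397362*(1/152295) = 132454/50765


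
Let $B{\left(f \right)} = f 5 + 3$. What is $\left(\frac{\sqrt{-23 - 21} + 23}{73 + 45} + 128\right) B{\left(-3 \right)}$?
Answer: $- \frac{90762}{59} - \frac{12 i \sqrt{11}}{59} \approx -1538.3 - 0.67457 i$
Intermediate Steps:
$B{\left(f \right)} = 3 + 5 f$ ($B{\left(f \right)} = 5 f + 3 = 3 + 5 f$)
$\left(\frac{\sqrt{-23 - 21} + 23}{73 + 45} + 128\right) B{\left(-3 \right)} = \left(\frac{\sqrt{-23 - 21} + 23}{73 + 45} + 128\right) \left(3 + 5 \left(-3\right)\right) = \left(\frac{\sqrt{-44} + 23}{118} + 128\right) \left(3 - 15\right) = \left(\left(2 i \sqrt{11} + 23\right) \frac{1}{118} + 128\right) \left(-12\right) = \left(\left(23 + 2 i \sqrt{11}\right) \frac{1}{118} + 128\right) \left(-12\right) = \left(\left(\frac{23}{118} + \frac{i \sqrt{11}}{59}\right) + 128\right) \left(-12\right) = \left(\frac{15127}{118} + \frac{i \sqrt{11}}{59}\right) \left(-12\right) = - \frac{90762}{59} - \frac{12 i \sqrt{11}}{59}$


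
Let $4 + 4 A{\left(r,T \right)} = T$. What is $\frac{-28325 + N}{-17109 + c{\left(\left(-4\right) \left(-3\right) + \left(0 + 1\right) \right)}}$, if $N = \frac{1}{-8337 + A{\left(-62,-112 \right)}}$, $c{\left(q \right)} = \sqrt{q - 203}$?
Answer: $\frac{4054267564659}{2448879381986} + \frac{236966951 i \sqrt{190}}{2448879381986} \approx 1.6556 + 0.0013338 i$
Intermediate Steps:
$c{\left(q \right)} = \sqrt{-203 + q}$
$A{\left(r,T \right)} = -1 + \frac{T}{4}$
$N = - \frac{1}{8366}$ ($N = \frac{1}{-8337 + \left(-1 + \frac{1}{4} \left(-112\right)\right)} = \frac{1}{-8337 - 29} = \frac{1}{-8366} = - \frac{1}{8366} \approx -0.00011953$)
$\frac{-28325 + N}{-17109 + c{\left(\left(-4\right) \left(-3\right) + \left(0 + 1\right) \right)}} = \frac{-28325 - \frac{1}{8366}}{-17109 + \sqrt{-203 + \left(\left(-4\right) \left(-3\right) + \left(0 + 1\right)\right)}} = - \frac{236966951}{8366 \left(-17109 + \sqrt{-203 + \left(12 + 1\right)}\right)} = - \frac{236966951}{8366 \left(-17109 + \sqrt{-203 + 13}\right)} = - \frac{236966951}{8366 \left(-17109 + \sqrt{-190}\right)} = - \frac{236966951}{8366 \left(-17109 + i \sqrt{190}\right)}$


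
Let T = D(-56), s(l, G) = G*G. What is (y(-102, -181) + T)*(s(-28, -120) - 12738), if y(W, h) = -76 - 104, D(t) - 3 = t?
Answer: -387246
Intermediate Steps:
D(t) = 3 + t
s(l, G) = G**2
y(W, h) = -180
T = -53 (T = 3 - 56 = -53)
(y(-102, -181) + T)*(s(-28, -120) - 12738) = (-180 - 53)*((-120)**2 - 12738) = -233*(14400 - 12738) = -233*1662 = -387246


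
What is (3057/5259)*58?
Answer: 59102/1753 ≈ 33.715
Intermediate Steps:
(3057/5259)*58 = (3057*(1/5259))*58 = (1019/1753)*58 = 59102/1753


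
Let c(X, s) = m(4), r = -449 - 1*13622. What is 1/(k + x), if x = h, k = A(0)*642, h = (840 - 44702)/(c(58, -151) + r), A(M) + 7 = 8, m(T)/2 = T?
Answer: 2009/1296044 ≈ 0.0015501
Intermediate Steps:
m(T) = 2*T
r = -14071 (r = -449 - 13622 = -14071)
c(X, s) = 8 (c(X, s) = 2*4 = 8)
A(M) = 1 (A(M) = -7 + 8 = 1)
h = 6266/2009 (h = (840 - 44702)/(8 - 14071) = -43862/(-14063) = -43862*(-1/14063) = 6266/2009 ≈ 3.1190)
k = 642 (k = 1*642 = 642)
x = 6266/2009 ≈ 3.1190
1/(k + x) = 1/(642 + 6266/2009) = 1/(1296044/2009) = 2009/1296044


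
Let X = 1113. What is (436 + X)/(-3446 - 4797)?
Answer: -1549/8243 ≈ -0.18792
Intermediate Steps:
(436 + X)/(-3446 - 4797) = (436 + 1113)/(-3446 - 4797) = 1549/(-8243) = 1549*(-1/8243) = -1549/8243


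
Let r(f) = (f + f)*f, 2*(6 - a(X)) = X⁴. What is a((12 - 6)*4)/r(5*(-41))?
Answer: -82941/42025 ≈ -1.9736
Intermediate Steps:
a(X) = 6 - X⁴/2
r(f) = 2*f² (r(f) = (2*f)*f = 2*f²)
a((12 - 6)*4)/r(5*(-41)) = (6 - 256*(12 - 6)⁴/2)/((2*(5*(-41))²)) = (6 - (6*4)⁴/2)/((2*(-205)²)) = (6 - ½*24⁴)/((2*42025)) = (6 - ½*331776)/84050 = (6 - 165888)*(1/84050) = -165882*1/84050 = -82941/42025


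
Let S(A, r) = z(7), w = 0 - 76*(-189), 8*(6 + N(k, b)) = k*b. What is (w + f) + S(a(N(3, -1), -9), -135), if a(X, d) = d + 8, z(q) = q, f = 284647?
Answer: 299018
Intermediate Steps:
N(k, b) = -6 + b*k/8 (N(k, b) = -6 + (k*b)/8 = -6 + (b*k)/8 = -6 + b*k/8)
a(X, d) = 8 + d
w = 14364 (w = 0 + 14364 = 14364)
S(A, r) = 7
(w + f) + S(a(N(3, -1), -9), -135) = (14364 + 284647) + 7 = 299011 + 7 = 299018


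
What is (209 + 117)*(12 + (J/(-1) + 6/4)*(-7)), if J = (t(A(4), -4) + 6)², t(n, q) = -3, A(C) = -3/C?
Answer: 21027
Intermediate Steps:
J = 9 (J = (-3 + 6)² = 3² = 9)
(209 + 117)*(12 + (J/(-1) + 6/4)*(-7)) = (209 + 117)*(12 + (9/(-1) + 6/4)*(-7)) = 326*(12 + (9*(-1) + 6*(¼))*(-7)) = 326*(12 + (-9 + 3/2)*(-7)) = 326*(12 - 15/2*(-7)) = 326*(12 + 105/2) = 326*(129/2) = 21027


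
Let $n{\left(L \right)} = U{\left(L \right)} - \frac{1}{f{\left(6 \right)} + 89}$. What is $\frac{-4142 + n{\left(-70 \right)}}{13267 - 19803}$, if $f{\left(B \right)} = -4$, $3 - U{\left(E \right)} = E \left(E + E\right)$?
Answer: $\frac{148102}{69445} \approx 2.1327$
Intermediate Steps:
$U{\left(E \right)} = 3 - 2 E^{2}$ ($U{\left(E \right)} = 3 - E \left(E + E\right) = 3 - E 2 E = 3 - 2 E^{2}$)
$n{\left(L \right)} = \frac{254}{85} - 2 L^{2}$ ($n{\left(L \right)} = \left(3 - 2 L^{2}\right) - \frac{1}{-4 + 89} = \left(3 - 2 L^{2}\right) - \frac{1}{85} = \frac{254}{85} - 2 L^{2}$)
$\frac{-4142 + n{\left(-70 \right)}}{13267 - 19803} = \frac{-4142 + \left(\frac{254}{85} - 2 \left(-70\right)^{2}\right)}{13267 - 19803} = \frac{-4142 + \left(\frac{254}{85} - 9800\right)}{-6536} = \left(-4142 + \left(\frac{254}{85} - 9800\right)\right) \left(- \frac{1}{6536}\right) = \left(-4142 - \frac{832746}{85}\right) \left(- \frac{1}{6536}\right) = \left(- \frac{1184816}{85}\right) \left(- \frac{1}{6536}\right) = \frac{148102}{69445}$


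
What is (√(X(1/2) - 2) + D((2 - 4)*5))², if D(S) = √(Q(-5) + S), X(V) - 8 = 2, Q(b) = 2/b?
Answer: -12/5 + 8*I*√130/5 ≈ -2.4 + 18.243*I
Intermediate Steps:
X(V) = 10 (X(V) = 8 + 2 = 10)
D(S) = √(-⅖ + S) (D(S) = √(2/(-5) + S) = √(2*(-⅕) + S) = √(-⅖ + S))
(√(X(1/2) - 2) + D((2 - 4)*5))² = (√(10 - 2) + √(-10 + 25*((2 - 4)*5))/5)² = (√8 + √(-10 + 25*(-2*5))/5)² = (2*√2 + √(-10 + 25*(-10))/5)² = (2*√2 + √(-10 - 250)/5)² = (2*√2 + √(-260)/5)² = (2*√2 + (2*I*√65)/5)² = (2*√2 + 2*I*√65/5)²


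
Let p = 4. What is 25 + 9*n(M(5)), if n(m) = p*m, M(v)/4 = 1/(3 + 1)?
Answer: 61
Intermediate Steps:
M(v) = 1 (M(v) = 4/(3 + 1) = 4/4 = 4*(1/4) = 1)
n(m) = 4*m
25 + 9*n(M(5)) = 25 + 9*(4*1) = 25 + 9*4 = 25 + 36 = 61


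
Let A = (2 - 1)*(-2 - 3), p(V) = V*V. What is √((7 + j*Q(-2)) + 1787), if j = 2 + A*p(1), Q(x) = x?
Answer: 30*√2 ≈ 42.426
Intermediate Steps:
p(V) = V²
A = -5 (A = 1*(-5) = -5)
j = -3 (j = 2 - 5*1² = 2 - 5*1 = 2 - 5 = -3)
√((7 + j*Q(-2)) + 1787) = √((7 - 3*(-2)) + 1787) = √((7 + 6) + 1787) = √(13 + 1787) = √1800 = 30*√2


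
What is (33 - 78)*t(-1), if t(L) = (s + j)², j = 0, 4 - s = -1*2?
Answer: -1620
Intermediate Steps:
s = 6 (s = 4 - (-1)*2 = 4 - 1*(-2) = 4 + 2 = 6)
t(L) = 36 (t(L) = (6 + 0)² = 6² = 36)
(33 - 78)*t(-1) = (33 - 78)*36 = -45*36 = -1620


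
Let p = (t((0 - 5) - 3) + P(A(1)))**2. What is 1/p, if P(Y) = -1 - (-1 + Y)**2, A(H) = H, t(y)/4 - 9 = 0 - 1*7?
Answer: 1/49 ≈ 0.020408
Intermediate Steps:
t(y) = 8 (t(y) = 36 + 4*(0 - 1*7) = 36 + 4*(0 - 7) = 36 + 4*(-7) = 36 - 28 = 8)
p = 49 (p = (8 + (-1 - (-1 + 1)**2))**2 = (8 + (-1 - 1*0**2))**2 = (8 + (-1 - 1*0))**2 = (8 + (-1 + 0))**2 = (8 - 1)**2 = 7**2 = 49)
1/p = 1/49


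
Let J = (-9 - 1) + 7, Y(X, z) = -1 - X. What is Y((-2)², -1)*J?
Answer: 15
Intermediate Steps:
J = -3 (J = -10 + 7 = -3)
Y((-2)², -1)*J = (-1 - 1*(-2)²)*(-3) = (-1 - 1*4)*(-3) = (-1 - 4)*(-3) = -5*(-3) = 15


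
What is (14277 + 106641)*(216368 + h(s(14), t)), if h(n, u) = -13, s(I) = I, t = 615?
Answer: 26161213890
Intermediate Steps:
(14277 + 106641)*(216368 + h(s(14), t)) = (14277 + 106641)*(216368 - 13) = 120918*216355 = 26161213890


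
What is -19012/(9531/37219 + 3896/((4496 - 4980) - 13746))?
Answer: 5034628273220/4689547 ≈ 1.0736e+6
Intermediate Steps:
-19012/(9531/37219 + 3896/((4496 - 4980) - 13746)) = -19012/(9531*(1/37219) + 3896/(-484 - 13746)) = -19012/(9531/37219 + 3896/(-14230)) = -19012/(9531/37219 + 3896*(-1/14230)) = -19012/(9531/37219 - 1948/7115) = -19012/(-4689547/264813185) = -19012*(-264813185/4689547) = 5034628273220/4689547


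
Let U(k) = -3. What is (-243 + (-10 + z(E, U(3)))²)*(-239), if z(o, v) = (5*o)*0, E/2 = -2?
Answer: 34177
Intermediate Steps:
E = -4 (E = 2*(-2) = -4)
z(o, v) = 0
(-243 + (-10 + z(E, U(3)))²)*(-239) = (-243 + (-10 + 0)²)*(-239) = (-243 + (-10)²)*(-239) = (-243 + 100)*(-239) = -143*(-239) = 34177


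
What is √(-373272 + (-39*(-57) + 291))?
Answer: I*√370758 ≈ 608.9*I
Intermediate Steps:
√(-373272 + (-39*(-57) + 291)) = √(-373272 + (2223 + 291)) = √(-373272 + 2514) = √(-370758) = I*√370758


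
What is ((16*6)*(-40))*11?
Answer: -42240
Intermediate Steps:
((16*6)*(-40))*11 = (96*(-40))*11 = -3840*11 = -42240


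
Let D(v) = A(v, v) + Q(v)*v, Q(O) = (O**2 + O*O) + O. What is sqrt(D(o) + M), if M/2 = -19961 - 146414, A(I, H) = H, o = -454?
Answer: 4*I*sqrt(11705026) ≈ 13685.0*I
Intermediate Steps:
Q(O) = O + 2*O**2 (Q(O) = (O**2 + O**2) + O = 2*O**2 + O = O + 2*O**2)
D(v) = v + v**2*(1 + 2*v) (D(v) = v + (v*(1 + 2*v))*v = v + v**2*(1 + 2*v))
M = -332750 (M = 2*(-19961 - 146414) = 2*(-166375) = -332750)
sqrt(D(o) + M) = sqrt(-454*(1 - 454*(1 + 2*(-454))) - 332750) = sqrt(-454*(1 - 454*(1 - 908)) - 332750) = sqrt(-454*(1 - 454*(-907)) - 332750) = sqrt(-454*(1 + 411778) - 332750) = sqrt(-454*411779 - 332750) = sqrt(-186947666 - 332750) = sqrt(-187280416) = 4*I*sqrt(11705026)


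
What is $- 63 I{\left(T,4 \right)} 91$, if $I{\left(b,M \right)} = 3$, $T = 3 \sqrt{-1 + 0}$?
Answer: $-17199$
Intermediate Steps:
$T = 3 i$ ($T = 3 \sqrt{-1} = 3 i \approx 3.0 i$)
$- 63 I{\left(T,4 \right)} 91 = \left(-63\right) 3 \cdot 91 = \left(-189\right) 91 = -17199$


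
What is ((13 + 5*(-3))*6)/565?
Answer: -12/565 ≈ -0.021239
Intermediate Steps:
((13 + 5*(-3))*6)/565 = ((13 - 15)*6)*(1/565) = -2*6*(1/565) = -12*1/565 = -12/565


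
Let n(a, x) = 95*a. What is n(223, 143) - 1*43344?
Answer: -22159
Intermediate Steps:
n(223, 143) - 1*43344 = 95*223 - 1*43344 = 21185 - 43344 = -22159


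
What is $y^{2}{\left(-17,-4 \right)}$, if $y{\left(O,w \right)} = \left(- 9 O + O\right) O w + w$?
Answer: $85451536$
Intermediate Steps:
$y{\left(O,w \right)} = w - 8 w O^{2}$ ($y{\left(O,w \right)} = - 8 O O w + w = - 8 O^{2} w + w = - 8 w O^{2} + w = w - 8 w O^{2}$)
$y^{2}{\left(-17,-4 \right)} = \left(- 4 \left(1 - 8 \left(-17\right)^{2}\right)\right)^{2} = \left(- 4 \left(1 - 2312\right)\right)^{2} = \left(\left(-4\right) \left(-2311\right)\right)^{2} = 9244^{2} = 85451536$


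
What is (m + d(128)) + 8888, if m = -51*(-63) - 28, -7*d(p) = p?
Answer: 84383/7 ≈ 12055.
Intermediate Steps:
d(p) = -p/7
m = 3185 (m = 3213 - 28 = 3185)
(m + d(128)) + 8888 = (3185 - 1/7*128) + 8888 = (3185 - 128/7) + 8888 = 22167/7 + 8888 = 84383/7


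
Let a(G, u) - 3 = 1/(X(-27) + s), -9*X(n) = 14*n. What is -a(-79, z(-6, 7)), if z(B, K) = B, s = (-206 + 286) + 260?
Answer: -1147/382 ≈ -3.0026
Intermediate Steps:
X(n) = -14*n/9
s = 340 (s = 80 + 260 = 340)
a(G, u) = 1147/382 (a(G, u) = 3 + 1/(-14/9*(-27) + 340) = 3 + 1/(42 + 340) = 3 + 1/382 = 1147/382)
-a(-79, z(-6, 7)) = -1*1147/382 = -1147/382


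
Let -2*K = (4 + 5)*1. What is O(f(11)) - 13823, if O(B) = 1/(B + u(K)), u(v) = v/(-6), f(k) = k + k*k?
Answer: -7340009/531 ≈ -13823.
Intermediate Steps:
f(k) = k + k²
K = -9/2 (K = -(4 + 5)/2 = -9/2 ≈ -4.5000)
u(v) = -v/6 (u(v) = v*(-⅙) = -v/6)
O(B) = 1/(¾ + B) (O(B) = 1/(B - ⅙*(-9/2)) = 1/(B + ¾) = 1/(¾ + B))
O(f(11)) - 13823 = 4/(3 + 4*(11*(1 + 11))) - 13823 = 4/(3 + 4*(11*12)) - 13823 = 4/(3 + 4*132) - 13823 = 4/(3 + 528) - 13823 = 4/531 - 13823 = -7340009/531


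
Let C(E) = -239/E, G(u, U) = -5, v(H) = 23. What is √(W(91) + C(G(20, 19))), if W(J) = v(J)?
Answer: √1770/5 ≈ 8.4143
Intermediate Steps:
W(J) = 23
√(W(91) + C(G(20, 19))) = √(23 - 239/(-5)) = √(23 - 239*(-⅕)) = √(23 + 239/5) = √(354/5) = √1770/5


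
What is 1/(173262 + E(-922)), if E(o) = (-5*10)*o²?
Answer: -1/42330938 ≈ -2.3623e-8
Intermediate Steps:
E(o) = -50*o²
1/(173262 + E(-922)) = 1/(173262 - 50*(-922)²) = 1/(173262 - 50*850084) = 1/(173262 - 42504200) = 1/(-42330938) = -1/42330938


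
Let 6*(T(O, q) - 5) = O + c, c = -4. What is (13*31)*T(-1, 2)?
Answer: 10075/6 ≈ 1679.2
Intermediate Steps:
T(O, q) = 13/3 + O/6 (T(O, q) = 5 + (O - 4)/6 = 5 + (-4 + O)/6 = 5 + (-⅔ + O/6) = 13/3 + O/6)
(13*31)*T(-1, 2) = (13*31)*(13/3 + (⅙)*(-1)) = 403*(13/3 - ⅙) = 403*(25/6) = 10075/6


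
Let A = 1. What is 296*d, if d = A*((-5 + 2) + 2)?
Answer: -296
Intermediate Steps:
d = -1 (d = 1*((-5 + 2) + 2) = 1*(-3 + 2) = 1*(-1) = -1)
296*d = 296*(-1) = -296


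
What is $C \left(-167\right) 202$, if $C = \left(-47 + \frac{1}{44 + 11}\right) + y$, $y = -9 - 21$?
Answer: $\frac{142829756}{55} \approx 2.5969 \cdot 10^{6}$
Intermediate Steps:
$y = -30$
$C = - \frac{4234}{55}$ ($C = \left(-47 + \frac{1}{44 + 11}\right) - 30 = \left(-47 + \frac{1}{55}\right) - 30 = - \frac{2584}{55} - 30 = - \frac{4234}{55} \approx -76.982$)
$C \left(-167\right) 202 = \left(- \frac{4234}{55}\right) \left(-167\right) 202 = \frac{707078}{55} \cdot 202 = \frac{142829756}{55}$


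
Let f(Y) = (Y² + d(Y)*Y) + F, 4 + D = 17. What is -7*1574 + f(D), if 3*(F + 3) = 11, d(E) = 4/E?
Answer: -32533/3 ≈ -10844.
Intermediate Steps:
D = 13 (D = -4 + 17 = 13)
F = ⅔ (F = -3 + (⅓)*11 = -3 + 11/3 = ⅔ ≈ 0.66667)
f(Y) = 14/3 + Y² (f(Y) = (Y² + (4/Y)*Y) + ⅔ = (Y² + 4) + ⅔ = (4 + Y²) + ⅔ = 14/3 + Y²)
-7*1574 + f(D) = -7*1574 + (14/3 + 13²) = -11018 + (14/3 + 169) = -11018 + 521/3 = -32533/3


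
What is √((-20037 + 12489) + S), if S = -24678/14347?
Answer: I*√1554007270398/14347 ≈ 86.889*I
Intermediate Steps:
S = -24678/14347 (S = -24678*1/14347 = -24678/14347 ≈ -1.7201)
√((-20037 + 12489) + S) = √((-20037 + 12489) - 24678/14347) = √(-7548 - 24678/14347) = √(-108315834/14347) = I*√1554007270398/14347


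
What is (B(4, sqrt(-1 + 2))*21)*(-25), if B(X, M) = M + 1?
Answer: -1050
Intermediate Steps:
B(X, M) = 1 + M
(B(4, sqrt(-1 + 2))*21)*(-25) = ((1 + sqrt(-1 + 2))*21)*(-25) = ((1 + sqrt(1))*21)*(-25) = ((1 + 1)*21)*(-25) = (2*21)*(-25) = 42*(-25) = -1050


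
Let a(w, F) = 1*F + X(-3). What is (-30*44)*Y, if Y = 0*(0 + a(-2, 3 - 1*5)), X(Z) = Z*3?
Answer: 0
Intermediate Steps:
X(Z) = 3*Z
a(w, F) = -9 + F (a(w, F) = 1*F + 3*(-3) = F - 9 = -9 + F)
Y = 0 (Y = 0*(0 + (-9 + (3 - 1*5))) = 0*(0 + (-9 + (3 - 5))) = 0*(0 + (-9 - 2)) = 0*(0 - 11) = 0*(-11) = 0)
(-30*44)*Y = -30*44*0 = -1320*0 = 0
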